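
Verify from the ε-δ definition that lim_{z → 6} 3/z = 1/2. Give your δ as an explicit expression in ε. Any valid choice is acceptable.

Suppose ε > 0. We seek δ > 0 such that 0 < |z − 6| < δ implies |3/z − (1/2)| < ε.
|3/z − (1/2)| = 3·|6 − z|/(6·|z|) = 3|z − 6|/(6|z|).
Require δ ≤ 3 so that |z| > 6 − 3 = 3, hence 6|z| > 18.
Then |3/z − (1/2)| < 3|z − 6|/18, which is < ε when |z − 6| < 6ε.
Take δ = min(3, 6ε). Then 0 < |z − 6| < δ gives both |z − 6| < 3 and |z − 6| < 6ε, so |3/z − (1/2)| < ε.

δ = min(3, 6ε)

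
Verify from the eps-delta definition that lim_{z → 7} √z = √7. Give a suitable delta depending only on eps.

delta = min(7, √7·eps)

Let eps > 0. We want delta > 0 such that 0 < |z − 7| < delta implies |√z − √7| < eps.
Multiplying by the conjugate, |√z − √7| = |z − 7|/(√z + √7).
Restrict delta ≤ 7 so that |z − 7| < 7 forces z > 0, and then √z + √7 > √7.
Hence |√z − √7| < |z − 7|/√7, which is < eps once |z − 7| < √7·eps.
Take delta = min(7, √7·eps). If 0 < |z − 7| < delta then z > 0 and |√z − √7| < |z − 7|/√7 < eps.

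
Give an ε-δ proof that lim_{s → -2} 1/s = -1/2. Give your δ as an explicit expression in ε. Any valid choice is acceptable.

Fix ε > 0. We seek δ > 0 such that 0 < |s + 2| < δ implies |1/s + 1/2| < ε.
|1/s + 1/2| = |-2 − s|/(2·|s|) = |s + 2|/(2|s|).
Restrict δ ≤ 1. Then |s + 2| < 1 gives |s| > 1, so 2|s| > 2.
Then |1/s + 1/2| < |s + 2|/2, which is < ε when |s + 2| < 2ε.
Take δ = min(1, 2ε). Then 0 < |s + 2| < δ gives both |s + 2| < 1 and |s + 2| < 2ε, so |1/s + 1/2| < ε.

δ = min(1, 2ε)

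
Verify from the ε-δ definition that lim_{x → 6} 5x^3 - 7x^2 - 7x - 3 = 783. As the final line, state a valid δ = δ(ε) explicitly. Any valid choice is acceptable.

δ = min(1, ε/537)

Let ε > 0 be given. We want δ > 0 such that 0 < |x − 6| < δ implies |(5x^3 - 7x^2 - 7x - 3) − 783| < ε.
(5x^3 - 7x^2 - 7x - 3) − 783 = 5x^3 - 7x^2 - 7x - 786 = (x − 6)(5x^2 + 23x + 131).
So |(5x^3 - 7x^2 - 7x - 3) − 783| = |x − 6|·|5x^2 + 23x + 131|.
Assume first that |x − 6| < 1, so |x| < 7. Then |5x^2 + 23x + 131| ≤ 5·7^2 + 23·7 + 131 = 537.
Hence |(5x^3 - 7x^2 - 7x - 3) − 783| ≤ 537|x − 6| < ε provided |x − 6| < ε/537.
Take δ = min(1, ε/537). Then 0 < |x − 6| < δ gives both |x − 6| < 1 and |x − 6| < ε/537, so |(5x^3 - 7x^2 - 7x - 3) − 783| < ε.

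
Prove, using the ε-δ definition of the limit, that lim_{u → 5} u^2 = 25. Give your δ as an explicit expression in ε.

δ = min(1, ε/11)

Fix ε > 0. We seek δ > 0 with 0 < |u − 5| < δ ⇒ |u^2 − 25| < ε.
Factor: u^2 − 25 = (u − 5)(u + 5), so |u^2 − 25| = |u − 5|·|u + 5|.
Restrict δ ≤ 1. Then |u − 5| < 1 gives |u| < 6, so by the triangle inequality |u + 5| ≤ 6 + 5 = 11.
Hence |u^2 − 25| ≤ 11|u − 5|, which is < ε once |u − 5| < ε/11.
Take δ = min(1, ε/11). If 0 < |u − 5| < δ then both bounds hold and |u^2 − 25| ≤ 11|u − 5| < 11·(ε/11) = ε.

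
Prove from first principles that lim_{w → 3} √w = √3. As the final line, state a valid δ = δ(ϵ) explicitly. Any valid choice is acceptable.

δ = min(3, √3·ϵ)

Suppose ϵ > 0. We want δ > 0 such that 0 < |w − 3| < δ implies |√w − √3| < ϵ.
Rationalise: √w − √3 = (w − 3)/(√w + √3), so |√w − √3| = |w − 3|/(√w + √3).
Restrict δ ≤ 3 so that |w − 3| < 3 forces w > 0, and then √w + √3 > √3.
Hence |√w − √3| < |w − 3|/√3, which is < ϵ once |w − 3| < √3·ϵ.
Take δ = min(3, √3·ϵ). If 0 < |w − 3| < δ then w > 0 and |√w − √3| < |w − 3|/√3 < ϵ.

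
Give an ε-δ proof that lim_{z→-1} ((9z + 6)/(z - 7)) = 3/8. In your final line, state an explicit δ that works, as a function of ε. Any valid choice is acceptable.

Suppose ε > 0. We want δ > 0 with 0 < |z + 1| < δ ⇒ |(9z + 6)/(z - 7) − (3/8)| < ε.
Combining over a common denominator, (9z + 6)/(z - 7) − (3/8) = [(9z + 6)·(-8) − (-3)·(z - 7)] / [(-8)·(z - 7)] = -69(z + 1) / ((-8)(z - 7)).
So |(9z + 6)/(z - 7) − (3/8)| = 69|z + 1| / (8·|z − 7|).
Restrict δ ≤ 4. Then |z + 1| < 4 gives |z − 7| = |(z + 1) + (-8)| ≥ 8 − 4 = 4.
Hence |(9z + 6)/(z - 7) − (3/8)| < 69|z + 1|/(8·4) = (69/32)|z + 1|, which is < ε once |z + 1| < (32/69)ε.
Take δ = min(4, (32/69)ε). Then 0 < |z + 1| < δ forces both bounds, so |(9z + 6)/(z - 7) − (3/8)| < ε.

δ = min(4, (32/69)ε)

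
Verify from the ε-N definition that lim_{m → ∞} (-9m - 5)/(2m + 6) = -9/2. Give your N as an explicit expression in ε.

N = 11/ε

Suppose ε > 0. For m ≥ 1, |(-9m - 5)/(2m + 6) + 9/2| = |44|/(2(2m + 6)) = 44/(2(2m + 6)).
Since 2m + 6 ≥ 2m for m ≥ 1, this is ≤ 44/(2·2m) = 11/m.
So |(-9m - 5)/(2m + 6) + 9/2| < ε whenever m > 11/ε.
Take N = 11/ε. If m > N then |(-9m - 5)/(2m + 6) + 9/2| ≤ 11/m < ε.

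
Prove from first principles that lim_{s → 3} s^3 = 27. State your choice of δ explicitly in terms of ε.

δ = min(2, ε/49)

Let ε > 0 be given. We seek δ > 0 with 0 < |s − 3| < δ ⇒ |s^3 − 27| < ε.
Factor: s^3 − 27 = (s − 3)(s^2 + 3s + 9), so |s^3 − 27| = |s − 3|·|s^2 + 3s + 9|.
Restrict δ ≤ 2. Then |s − 3| < 2 gives |s| < 5, so by the triangle inequality |s^2 + 3s + 9| ≤ 5^2 + 3·5 + 9 = 49.
Hence |s^3 − 27| ≤ 49|s − 3|, which is < ε once |s − 3| < ε/49.
Take δ = min(2, ε/49). If 0 < |s − 3| < δ then both bounds hold and |s^3 − 27| ≤ 49|s − 3| < 49·(ε/49) = ε.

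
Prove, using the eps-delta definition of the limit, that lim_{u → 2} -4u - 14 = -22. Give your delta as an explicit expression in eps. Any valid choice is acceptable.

delta = eps/4

Let eps > 0. We need delta > 0 so that 0 < |u − 2| < delta implies |(-4u - 14) + 22| < eps.
|(-4u - 14) + 22| = |-4u + 8| = 4|u − 2|.
So 4|u − 2| < eps exactly when |u − 2| < eps/4.
Choosing delta = eps/4 gives |(-4u - 14) + 22| = 4|u − 2| < eps whenever |u − 2| < delta.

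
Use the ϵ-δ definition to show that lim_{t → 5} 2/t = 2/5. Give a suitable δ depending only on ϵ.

δ = min(5/2, (25/4)ϵ)

Let ϵ > 0 be given. We seek δ > 0 such that 0 < |t − 5| < δ implies |2/t − (2/5)| < ϵ.
|2/t − (2/5)| = 2·|5 − t|/(5·|t|) = 2|t − 5|/(5|t|).
Restrict δ ≤ 5/2. Then |t − 5| < 5/2 gives |t| > 5/2, so 5|t| > 25/2.
Then |2/t − (2/5)| < 2|t − 5|/(25/2), which is < ϵ when |t − 5| < (25/4)ϵ.
Take δ = min(5/2, (25/4)ϵ). Then 0 < |t − 5| < δ gives both |t − 5| < 5/2 and |t − 5| < (25/4)ϵ, so |2/t − (2/5)| < ϵ.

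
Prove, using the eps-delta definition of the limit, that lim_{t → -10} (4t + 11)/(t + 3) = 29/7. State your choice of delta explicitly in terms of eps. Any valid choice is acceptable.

Suppose eps > 0. We want delta > 0 with 0 < |t + 10| < delta ⇒ |(4t + 11)/(t + 3) − (29/7)| < eps.
Combining over a common denominator, (4t + 11)/(t + 3) − (29/7) = [(4t + 11)·(-7) − (-29)·(t + 3)] / [(-7)·(t + 3)] = 1(t + 10) / ((-7)(t + 3)).
So |(4t + 11)/(t + 3) − (29/7)| = |t + 10| / (7·|t + 3|).
Restrict delta ≤ 7/2. Then |t + 10| < 7/2 gives |t + 3| = |(t + 10) + (-7)| ≥ 7 − 7/2 = 7/2.
Hence |(4t + 11)/(t + 3) − (29/7)| < |t + 10|/(7·(7/2)) = (2/49)|t + 10|, which is < eps once |t + 10| < (49/2)eps.
Take delta = min(7/2, (49/2)eps). Then 0 < |t + 10| < delta forces both bounds, so |(4t + 11)/(t + 3) − (29/7)| < eps.

delta = min(7/2, (49/2)eps)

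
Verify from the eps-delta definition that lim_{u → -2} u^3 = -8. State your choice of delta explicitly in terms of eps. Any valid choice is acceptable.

Let eps > 0. We seek delta > 0 with 0 < |u + 2| < delta ⇒ |u^3 + 8| < eps.
Factor: u^3 + 8 = (u + 2)(u^2 - 2u + 4), so |u^3 + 8| = |u + 2|·|u^2 - 2u + 4|.
Restrict delta ≤ 2. Then |u + 2| < 2 gives |u| < 4, so by the triangle inequality |u^2 - 2u + 4| ≤ 4^2 + 2·4 + 4 = 28.
Hence |u^3 + 8| ≤ 28|u + 2|, which is < eps once |u + 2| < eps/28.
Take delta = min(2, eps/28). If 0 < |u + 2| < delta then both bounds hold and |u^3 + 8| ≤ 28|u + 2| < 28·(eps/28) = eps.

delta = min(2, eps/28)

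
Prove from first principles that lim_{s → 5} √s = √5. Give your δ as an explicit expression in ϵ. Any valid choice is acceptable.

Let ϵ > 0. We want δ > 0 such that 0 < |s − 5| < δ implies |√s − √5| < ϵ.
Rationalise: √s − √5 = (s − 5)/(√s + √5), so |√s − √5| = |s − 5|/(√s + √5).
Restrict δ ≤ 5 so that |s − 5| < 5 forces s > 0, and then √s + √5 > √5.
Hence |√s − √5| < |s − 5|/√5, which is < ϵ once |s − 5| < √5·ϵ.
Take δ = min(5, √5·ϵ). If 0 < |s − 5| < δ then s > 0 and |√s − √5| < |s − 5|/√5 < ϵ.

δ = min(5, √5·ϵ)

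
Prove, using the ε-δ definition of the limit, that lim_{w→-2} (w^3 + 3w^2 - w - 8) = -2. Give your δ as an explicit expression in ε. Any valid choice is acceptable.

Let ε > 0. We want δ > 0 such that 0 < |w + 2| < δ implies |(w^3 + 3w^2 - w - 8) + 2| < ε.
(w^3 + 3w^2 - w - 8) + 2 = w^3 + 3w^2 - w - 6 = (w + 2)(w^2 + w - 3).
So |(w^3 + 3w^2 - w - 8) + 2| = |w + 2|·|w^2 + w - 3|.
Assume first that |w + 2| < 1, so |w| < 3. Then |w^2 + w - 3| ≤ 3^2 + 3 + 3 = 15.
Hence |(w^3 + 3w^2 - w - 8) + 2| ≤ 15|w + 2| < ε provided |w + 2| < ε/15.
Take δ = min(1, ε/15). Then 0 < |w + 2| < δ gives both |w + 2| < 1 and |w + 2| < ε/15, so |(w^3 + 3w^2 - w - 8) + 2| < ε.

δ = min(1, ε/15)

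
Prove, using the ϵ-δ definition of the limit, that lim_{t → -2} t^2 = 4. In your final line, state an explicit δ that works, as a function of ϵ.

Let ϵ > 0 be given. We seek δ > 0 with 0 < |t + 2| < δ ⇒ |t^2 − 4| < ϵ.
Factor: t^2 − 4 = (t + 2)(t - 2), so |t^2 − 4| = |t + 2|·|t - 2|.
Restrict δ ≤ 1. Then |t + 2| < 1 gives |t| < 3, so by the triangle inequality |t - 2| ≤ 3 + 2 = 5.
Hence |t^2 − 4| ≤ 5|t + 2|, which is < ϵ once |t + 2| < ϵ/5.
Take δ = min(1, ϵ/5). If 0 < |t + 2| < δ then both bounds hold and |t^2 − 4| ≤ 5|t + 2| < 5·(ϵ/5) = ϵ.

δ = min(1, ϵ/5)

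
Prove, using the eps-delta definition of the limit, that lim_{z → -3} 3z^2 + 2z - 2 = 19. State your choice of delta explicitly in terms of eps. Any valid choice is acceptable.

Fix eps > 0. We want delta > 0 such that 0 < |z + 3| < delta implies |(3z^2 + 2z - 2) − 19| < eps.
(3z^2 + 2z - 2) − 19 = 3z^2 + 2z - 21 = (z + 3)(3z - 7).
So |(3z^2 + 2z - 2) − 19| = |z + 3|·|3z - 7|.
Require delta ≤ 1. Then |z + 3| < 1 gives |z| < 4, and by the triangle inequality |3z - 7| ≤ 3·4 + 7 = 19.
Hence |(3z^2 + 2z - 2) − 19| ≤ 19|z + 3| < eps provided |z + 3| < eps/19.
Take delta = min(1, eps/19). Then 0 < |z + 3| < delta gives both |z + 3| < 1 and |z + 3| < eps/19, so |(3z^2 + 2z - 2) − 19| < eps.

delta = min(1, eps/19)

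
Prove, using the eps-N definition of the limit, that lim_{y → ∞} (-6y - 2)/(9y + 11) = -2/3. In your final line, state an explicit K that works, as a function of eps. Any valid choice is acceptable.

Let eps > 0. We seek K > 0 such that y > K implies |(-6y - 2)/(9y + 11) + 2/3| < eps.
(-6y - 2)/(9y + 11) + 2/3 = (9(-6y - 2) − (-6)(9y + 11)) / (9(9y + 11)) = 48/(9(9y + 11)).
For y > 0 we have 9y + 11 > 9y, so |(-6y - 2)/(9y + 11) + 2/3| = 48/(9(9y + 11)) < 48/(9·9y) = (16/27)/y.
Thus |(-6y - 2)/(9y + 11) + 2/3| < eps whenever y > (16/27)/eps.
Take K = (16/27)/eps. If y > K then |(-6y - 2)/(9y + 11) + 2/3| < (16/27)/y < eps.

K = (16/27)/eps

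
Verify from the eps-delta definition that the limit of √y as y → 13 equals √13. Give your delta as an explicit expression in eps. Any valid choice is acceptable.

delta = min(13, √13·eps)

Suppose eps > 0. We want delta > 0 such that 0 < |y − 13| < delta implies |√y − √13| < eps.
Multiplying by the conjugate, |√y − √13| = |y − 13|/(√y + √13).
Restrict delta ≤ 13 so that |y − 13| < 13 forces y > 0, and then √y + √13 > √13.
Hence |√y − √13| < |y − 13|/√13, which is < eps once |y − 13| < √13·eps.
Take delta = min(13, √13·eps). If 0 < |y − 13| < delta then y > 0 and |√y − √13| < |y − 13|/√13 < eps.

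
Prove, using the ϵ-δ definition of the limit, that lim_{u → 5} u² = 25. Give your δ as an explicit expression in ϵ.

Fix ϵ > 0. We seek δ > 0 with 0 < |u − 5| < δ ⇒ |u² − 25| < ϵ.
Factor: u² − 25 = (u − 5)(u + 5), so |u² − 25| = |u − 5|·|u + 5|.
Restrict δ ≤ 1. Then |u − 5| < 1 gives |u| < 6, so by the triangle inequality |u + 5| ≤ 6 + 5 = 11.
Hence |u² − 25| ≤ 11|u − 5|, which is < ϵ once |u − 5| < ϵ/11.
Take δ = min(1, ϵ/11). If 0 < |u − 5| < δ then both bounds hold and |u² − 25| ≤ 11|u − 5| < 11·(ϵ/11) = ϵ.

δ = min(1, ϵ/11)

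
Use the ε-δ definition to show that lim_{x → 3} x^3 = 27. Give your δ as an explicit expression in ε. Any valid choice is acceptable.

δ = min(1, ε/37)

Let ε > 0. We seek δ > 0 with 0 < |x − 3| < δ ⇒ |x^3 − 27| < ε.
Factor: x^3 − 27 = (x − 3)(x^2 + 3x + 9), so |x^3 − 27| = |x − 3|·|x^2 + 3x + 9|.
Impose δ ≤ 1 so that |x| < 4; then |x^2 + 3x + 9| ≤ 37.
Hence |x^3 − 27| ≤ 37|x − 3|, which is < ε once |x − 3| < ε/37.
Take δ = min(1, ε/37). If 0 < |x − 3| < δ then both bounds hold and |x^3 − 27| ≤ 37|x − 3| < 37·(ε/37) = ε.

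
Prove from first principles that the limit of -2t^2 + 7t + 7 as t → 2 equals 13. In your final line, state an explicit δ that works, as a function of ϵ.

δ = min(2, ϵ/11)

Let ϵ > 0. We want δ > 0 such that 0 < |t − 2| < δ implies |(-2t^2 + 7t + 7) − 13| < ϵ.
(-2t^2 + 7t + 7) − 13 = -2t^2 + 7t - 6 = (t − 2)(-2t + 3).
So |(-2t^2 + 7t + 7) − 13| = |t − 2|·|-2t + 3|.
Require δ ≤ 2. Then |t − 2| < 2 gives |t| < 4, and by the triangle inequality |-2t + 3| ≤ 2·4 + 3 = 11.
Hence |(-2t^2 + 7t + 7) − 13| ≤ 11|t − 2| < ϵ provided |t − 2| < ϵ/11.
Choosing δ = min(2, ϵ/11) ensures both conditions, hence |(-2t^2 + 7t + 7) − 13| < ϵ.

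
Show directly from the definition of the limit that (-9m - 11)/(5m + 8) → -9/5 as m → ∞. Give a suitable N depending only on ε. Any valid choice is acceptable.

Let ε > 0 be given. For m ≥ 1, |(-9m - 11)/(5m + 8) + 9/5| = |17|/(5(5m + 8)) = 17/(5(5m + 8)).
Since 5m + 8 ≥ 5m for m ≥ 1, this is ≤ 17/(5·5m) = (17/25)/m.
So |(-9m - 11)/(5m + 8) + 9/5| < ε whenever m > (17/25)/ε.
Take N = (17/25)/ε. If m > N then |(-9m - 11)/(5m + 8) + 9/5| ≤ (17/25)/m < ε.

N = (17/25)/ε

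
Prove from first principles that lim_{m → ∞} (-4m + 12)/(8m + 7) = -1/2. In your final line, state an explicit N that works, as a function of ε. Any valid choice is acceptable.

Let ε > 0. For m ≥ 1, |(-4m + 12)/(8m + 7) + 1/2| = |124|/(8(8m + 7)) = 124/(8(8m + 7)).
Since 8m + 7 ≥ 8m for m ≥ 1, this is ≤ 124/(8·8m) = (31/16)/m.
So |(-4m + 12)/(8m + 7) + 1/2| < ε whenever m > (31/16)/ε.
Take N = (31/16)/ε. If m > N then |(-4m + 12)/(8m + 7) + 1/2| ≤ (31/16)/m < ε.

N = (31/16)/ε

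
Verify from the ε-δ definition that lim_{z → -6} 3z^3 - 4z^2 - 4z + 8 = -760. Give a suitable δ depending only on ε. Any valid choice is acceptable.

Let ε > 0. We want δ > 0 such that 0 < |z + 6| < δ implies |(3z^3 - 4z^2 - 4z + 8) + 760| < ε.
(3z^3 - 4z^2 - 4z + 8) + 760 = 3z^3 - 4z^2 - 4z + 768 = (z + 6)(3z^2 - 22z + 128).
So |(3z^3 - 4z^2 - 4z + 8) + 760| = |z + 6|·|3z^2 - 22z + 128|.
Require δ ≤ 1. Then |z + 6| < 1 gives |z| < 7, and by the triangle inequality |3z^2 - 22z + 128| ≤ 3·7^2 + 22·7 + 128 = 429.
Hence |(3z^3 - 4z^2 - 4z + 8) + 760| ≤ 429|z + 6| < ε provided |z + 6| < ε/429.
Choosing δ = min(1, ε/429) ensures both conditions, hence |(3z^3 - 4z^2 - 4z + 8) + 760| < ε.

δ = min(1, ε/429)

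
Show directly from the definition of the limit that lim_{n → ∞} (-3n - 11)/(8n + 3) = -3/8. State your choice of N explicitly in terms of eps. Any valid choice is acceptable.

N = (79/64)/eps

Suppose eps > 0. For n ≥ 1, |(-3n - 11)/(8n + 3) + 3/8| = |-79|/(8(8n + 3)) = 79/(8(8n + 3)).
Since 8n + 3 ≥ 8n for n ≥ 1, this is ≤ 79/(8·8n) = (79/64)/n.
So |(-3n - 11)/(8n + 3) + 3/8| < eps whenever n > (79/64)/eps.
Take N = (79/64)/eps. If n > N then |(-3n - 11)/(8n + 3) + 3/8| ≤ (79/64)/n < eps.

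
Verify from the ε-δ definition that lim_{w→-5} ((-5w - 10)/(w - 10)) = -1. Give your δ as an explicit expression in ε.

Let ε > 0. We want δ > 0 with 0 < |w + 5| < δ ⇒ |(-5w - 10)/(w - 10) + 1| < ε.
Combining over a common denominator, (-5w - 10)/(w - 10) + 1 = [(-5w - 10)·(-15) − 15·(w - 10)] / [(-15)·(w - 10)] = 60(w + 5) / ((-15)(w - 10)).
So |(-5w - 10)/(w - 10) + 1| = 60|w + 5| / (15·|w − 10|).
Restrict δ ≤ 15/2. Then |w + 5| < 15/2 gives |w − 10| = |(w + 5) + (-15)| ≥ 15 − 15/2 = 15/2.
Hence |(-5w - 10)/(w - 10) + 1| < 60|w + 5|/(15·(15/2)) = (8/15)|w + 5|, which is < ε once |w + 5| < (15/8)ε.
Take δ = min(15/2, (15/8)ε). Then 0 < |w + 5| < δ forces both bounds, so |(-5w - 10)/(w - 10) + 1| < ε.

δ = min(15/2, (15/8)ε)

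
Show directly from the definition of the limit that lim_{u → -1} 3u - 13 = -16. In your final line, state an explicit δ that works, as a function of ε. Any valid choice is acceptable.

δ = ε/3

Suppose ε > 0. We need δ > 0 so that 0 < |u + 1| < δ implies |(3u - 13) + 16| < ε.
|(3u - 13) + 16| = |3u + 3| = 3|u + 1|.
So 3|u + 1| < ε exactly when |u + 1| < ε/3.
Take δ = ε/3. If 0 < |u + 1| < δ then |(3u - 13) + 16| = 3|u + 1| < 3·(ε/3) = ε.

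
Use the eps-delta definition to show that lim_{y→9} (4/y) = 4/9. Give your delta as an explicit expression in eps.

delta = min(9/2, (81/8)eps)

Let eps > 0. We seek delta > 0 such that 0 < |y − 9| < delta implies |4/y − (4/9)| < eps.
|4/y − (4/9)| = 4·|9 − y|/(9·|y|) = 4|y − 9|/(9|y|).
Require delta ≤ 9/2 so that |y| > 9 − 9/2 = 9/2, hence 9|y| > 81/2.
Then |4/y − (4/9)| < 4|y − 9|/(81/2), which is < eps when |y − 9| < (81/8)eps.
Take delta = min(9/2, (81/8)eps). Then 0 < |y − 9| < delta gives both |y − 9| < 9/2 and |y − 9| < (81/8)eps, so |4/y − (4/9)| < eps.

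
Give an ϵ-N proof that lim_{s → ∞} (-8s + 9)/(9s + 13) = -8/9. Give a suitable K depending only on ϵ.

Let ϵ > 0 be given. We seek K > 0 such that s > K implies |(-8s + 9)/(9s + 13) + 8/9| < ϵ.
(-8s + 9)/(9s + 13) + 8/9 = (9(-8s + 9) − (-8)(9s + 13)) / (9(9s + 13)) = 185/(9(9s + 13)).
For s > 0 we have 9s + 13 > 9s, so |(-8s + 9)/(9s + 13) + 8/9| = 185/(9(9s + 13)) < 185/(9·9s) = (185/81)/s.
Thus |(-8s + 9)/(9s + 13) + 8/9| < ϵ whenever s > (185/81)/ϵ.
Take K = (185/81)/ϵ. If s > K then |(-8s + 9)/(9s + 13) + 8/9| < (185/81)/s < ϵ.

K = (185/81)/ϵ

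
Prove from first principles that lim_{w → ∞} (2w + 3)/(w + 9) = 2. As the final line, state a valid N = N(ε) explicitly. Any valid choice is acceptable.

Let ε > 0. We seek N > 0 such that w > N implies |(2w + 3)/(w + 9) − 2| < ε.
(2w + 3)/(w + 9) − 2 = ((2w + 3) − 2(w + 9)) / ((w + 9)) = -15/((w + 9)).
For w > 0 we have w + 9 > w, so |(2w + 3)/(w + 9) − 2| = 15/((w + 9)) < 15/(w) = 15/w.
Thus |(2w + 3)/(w + 9) − 2| < ε whenever w > 15/ε.
Take N = 15/ε. If w > N then |(2w + 3)/(w + 9) − 2| < 15/w < ε.

N = 15/ε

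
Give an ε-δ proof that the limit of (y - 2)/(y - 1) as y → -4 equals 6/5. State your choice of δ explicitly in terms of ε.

δ = min(5/2, (25/2)ε)

Let ε > 0. We want δ > 0 with 0 < |y + 4| < δ ⇒ |(y - 2)/(y - 1) − (6/5)| < ε.
Combining over a common denominator, (y - 2)/(y - 1) − (6/5) = [(y - 2)·(-5) − (-6)·(y - 1)] / [(-5)·(y - 1)] = 1(y + 4) / ((-5)(y - 1)).
So |(y - 2)/(y - 1) − (6/5)| = |y + 4| / (5·|y − 1|).
Restrict δ ≤ 5/2. Then |y + 4| < 5/2 gives |y − 1| = |(y + 4) + (-5)| ≥ 5 − 5/2 = 5/2.
Hence |(y - 2)/(y - 1) − (6/5)| < |y + 4|/(5·(5/2)) = (2/25)|y + 4|, which is < ε once |y + 4| < (25/2)ε.
Take δ = min(5/2, (25/2)ε). Then 0 < |y + 4| < δ forces both bounds, so |(y - 2)/(y - 1) − (6/5)| < ε.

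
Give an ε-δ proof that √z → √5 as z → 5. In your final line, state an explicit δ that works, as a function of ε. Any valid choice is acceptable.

Fix ε > 0. We want δ > 0 such that 0 < |z − 5| < δ implies |√z − √5| < ε.
Multiplying by the conjugate, |√z − √5| = |z − 5|/(√z + √5).
Restrict δ ≤ 5 so that |z − 5| < 5 forces z > 0, and then √z + √5 > √5.
Hence |√z − √5| < |z − 5|/√5, which is < ε once |z − 5| < √5·ε.
Take δ = min(5, √5·ε). If 0 < |z − 5| < δ then z > 0 and |√z − √5| < |z − 5|/√5 < ε.

δ = min(5, √5·ε)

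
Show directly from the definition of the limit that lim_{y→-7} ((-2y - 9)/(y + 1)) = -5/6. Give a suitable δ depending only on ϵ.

δ = min(3, (18/7)ϵ)

Suppose ϵ > 0. We want δ > 0 with 0 < |y + 7| < δ ⇒ |(-2y - 9)/(y + 1) + 5/6| < ϵ.
Combining over a common denominator, (-2y - 9)/(y + 1) + 5/6 = [(-2y - 9)·(-6) − 5·(y + 1)] / [(-6)·(y + 1)] = 7(y + 7) / ((-6)(y + 1)).
So |(-2y - 9)/(y + 1) + 5/6| = 7|y + 7| / (6·|y + 1|).
Restrict δ ≤ 3. Then |y + 7| < 3 gives |y + 1| = |(y + 7) + (-6)| ≥ 6 − 3 = 3.
Hence |(-2y - 9)/(y + 1) + 5/6| < 7|y + 7|/(6·3) = (7/18)|y + 7|, which is < ϵ once |y + 7| < (18/7)ϵ.
Take δ = min(3, (18/7)ϵ). Then 0 < |y + 7| < δ forces both bounds, so |(-2y - 9)/(y + 1) + 5/6| < ϵ.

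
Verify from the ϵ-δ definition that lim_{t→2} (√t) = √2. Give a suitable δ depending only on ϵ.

Suppose ϵ > 0. We want δ > 0 such that 0 < |t − 2| < δ implies |√t − √2| < ϵ.
Multiplying by the conjugate, |√t − √2| = |t − 2|/(√t + √2).
Restrict δ ≤ 2 so that |t − 2| < 2 forces t > 0, and then √t + √2 > √2.
Hence |√t − √2| < |t − 2|/√2, which is < ϵ once |t − 2| < √2·ϵ.
Take δ = min(2, √2·ϵ). If 0 < |t − 2| < δ then t > 0 and |√t − √2| < |t − 2|/√2 < ϵ.

δ = min(2, √2·ϵ)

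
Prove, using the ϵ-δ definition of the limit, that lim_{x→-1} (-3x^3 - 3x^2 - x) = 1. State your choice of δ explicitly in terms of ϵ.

δ = min(1, ϵ/13)

Fix ϵ > 0. We want δ > 0 such that 0 < |x + 1| < δ implies |(-3x^3 - 3x^2 - x) − 1| < ϵ.
(-3x^3 - 3x^2 - x) − 1 = -3x^3 - 3x^2 - x - 1 = (x + 1)(-3x^2 - 1).
So |(-3x^3 - 3x^2 - x) − 1| = |x + 1|·|-3x^2 - 1|.
Require δ ≤ 1. Then |x + 1| < 1 gives |x| < 2, and by the triangle inequality |-3x^2 - 1| ≤ 3·2^2 + 1 = 13.
Hence |(-3x^3 - 3x^2 - x) − 1| ≤ 13|x + 1| < ϵ provided |x + 1| < ϵ/13.
Choosing δ = min(1, ϵ/13) ensures both conditions, hence |(-3x^3 - 3x^2 - x) − 1| < ϵ.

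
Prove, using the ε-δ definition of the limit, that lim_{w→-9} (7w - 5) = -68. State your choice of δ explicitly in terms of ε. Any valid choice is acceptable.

Let ε > 0 be given. We need δ > 0 so that 0 < |w + 9| < δ implies |(7w - 5) + 68| < ε.
Since (7w - 5) + 68 = 7(w + 9), we have |(7w - 5) + 68| = 7|w + 9|.
So 7|w + 9| < ε exactly when |w + 9| < ε/7.
Take δ = ε/7. If 0 < |w + 9| < δ then |(7w - 5) + 68| = 7|w + 9| < 7·(ε/7) = ε.

δ = ε/7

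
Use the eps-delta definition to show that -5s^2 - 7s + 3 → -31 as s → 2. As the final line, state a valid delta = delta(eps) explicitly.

Let eps > 0. We want delta > 0 such that 0 < |s − 2| < delta implies |(-5s^2 - 7s + 3) + 31| < eps.
(-5s^2 - 7s + 3) + 31 = -5s^2 - 7s + 34 = (s − 2)(-5s - 17).
So |(-5s^2 - 7s + 3) + 31| = |s − 2|·|-5s - 17|.
Require delta ≤ 1. Then |s − 2| < 1 gives |s| < 3, and by the triangle inequality |-5s - 17| ≤ 5·3 + 17 = 32.
Hence |(-5s^2 - 7s + 3) + 31| ≤ 32|s − 2| < eps provided |s − 2| < eps/32.
Take delta = min(1, eps/32). Then 0 < |s − 2| < delta gives both |s − 2| < 1 and |s − 2| < eps/32, so |(-5s^2 - 7s + 3) + 31| < eps.

delta = min(1, eps/32)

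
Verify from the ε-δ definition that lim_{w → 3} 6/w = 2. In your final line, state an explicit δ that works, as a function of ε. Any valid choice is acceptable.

δ = min(3/2, (3/4)ε)

Suppose ε > 0. We seek δ > 0 such that 0 < |w − 3| < δ implies |6/w − 2| < ε.
|6/w − 2| = 6·|3 − w|/(3·|w|) = 6|w − 3|/(3|w|).
Restrict δ ≤ 3/2. Then |w − 3| < 3/2 gives |w| > 3/2, so 3|w| > 9/2.
Then |6/w − 2| < 6|w − 3|/(9/2), which is < ε when |w − 3| < (3/4)ε.
Take δ = min(3/2, (3/4)ε). Then 0 < |w − 3| < δ gives both |w − 3| < 3/2 and |w − 3| < (3/4)ε, so |6/w − 2| < ε.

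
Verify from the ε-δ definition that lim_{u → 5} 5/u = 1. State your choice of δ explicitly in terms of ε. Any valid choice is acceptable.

δ = min(5/2, (5/2)ε)

Let ε > 0 be given. We seek δ > 0 such that 0 < |u − 5| < δ implies |5/u − 1| < ε.
|5/u − 1| = 5·|5 − u|/(5·|u|) = 5|u − 5|/(5|u|).
Restrict δ ≤ 5/2. Then |u − 5| < 5/2 gives |u| > 5/2, so 5|u| > 25/2.
Then |5/u − 1| < 5|u − 5|/(25/2), which is < ε when |u − 5| < (5/2)ε.
Take δ = min(5/2, (5/2)ε). Then 0 < |u − 5| < δ gives both |u − 5| < 5/2 and |u − 5| < (5/2)ε, so |5/u − 1| < ε.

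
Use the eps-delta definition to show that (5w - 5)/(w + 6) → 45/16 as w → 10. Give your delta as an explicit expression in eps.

delta = min(8, (128/35)eps)

Suppose eps > 0. We want delta > 0 with 0 < |w − 10| < delta ⇒ |(5w - 5)/(w + 6) − (45/16)| < eps.
Combining over a common denominator, (5w - 5)/(w + 6) − (45/16) = [(5w - 5)·16 − 45·(w + 6)] / [16·(w + 6)] = 35(w − 10) / (16(w + 6)).
So |(5w - 5)/(w + 6) − (45/16)| = 35|w − 10| / (16·|w + 6|).
Require delta ≤ 8, so |w + 6| ≥ |16| − |w − 10| > 16 − 8 = 8.
Hence |(5w - 5)/(w + 6) − (45/16)| < 35|w − 10|/(16·8) = (35/128)|w − 10|, which is < eps once |w − 10| < (128/35)eps.
Take delta = min(8, (128/35)eps). Then 0 < |w − 10| < delta forces both bounds, so |(5w - 5)/(w + 6) − (45/16)| < eps.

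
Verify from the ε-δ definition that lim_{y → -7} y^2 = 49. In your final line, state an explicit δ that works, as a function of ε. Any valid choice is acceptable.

Let ε > 0. We seek δ > 0 with 0 < |y + 7| < δ ⇒ |y^2 − 49| < ε.
Factor: y^2 − 49 = (y + 7)(y - 7), so |y^2 − 49| = |y + 7|·|y - 7|.
Restrict δ ≤ 1. Then |y + 7| < 1 gives |y| < 8, so by the triangle inequality |y - 7| ≤ 8 + 7 = 15.
Hence |y^2 − 49| ≤ 15|y + 7|, which is < ε once |y + 7| < ε/15.
Take δ = min(1, ε/15). If 0 < |y + 7| < δ then both bounds hold and |y^2 − 49| ≤ 15|y + 7| < 15·(ε/15) = ε.

δ = min(1, ε/15)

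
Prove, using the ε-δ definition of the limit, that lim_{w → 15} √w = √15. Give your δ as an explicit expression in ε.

Let ε > 0 be given. We want δ > 0 such that 0 < |w − 15| < δ implies |√w − √15| < ε.
Multiplying by the conjugate, |√w − √15| = |w − 15|/(√w + √15).
Restrict δ ≤ 15 so that |w − 15| < 15 forces w > 0, and then √w + √15 > √15.
Hence |√w − √15| < |w − 15|/√15, which is < ε once |w − 15| < √15·ε.
Take δ = min(15, √15·ε). If 0 < |w − 15| < δ then w > 0 and |√w − √15| < |w − 15|/√15 < ε.

δ = min(15, √15·ε)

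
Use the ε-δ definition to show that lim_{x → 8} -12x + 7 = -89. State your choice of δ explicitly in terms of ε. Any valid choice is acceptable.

δ = ε/12

Suppose ε > 0. We need δ > 0 so that 0 < |x − 8| < δ implies |(-12x + 7) + 89| < ε.
Since (-12x + 7) + 89 = -12(x − 8), we have |(-12x + 7) + 89| = 12|x − 8|.
So 12|x − 8| < ε exactly when |x − 8| < ε/12.
Choosing δ = ε/12 gives |(-12x + 7) + 89| = 12|x − 8| < ε whenever |x − 8| < δ.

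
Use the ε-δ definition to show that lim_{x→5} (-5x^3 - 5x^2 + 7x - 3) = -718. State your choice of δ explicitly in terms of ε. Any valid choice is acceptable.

δ = min(1, ε/503)

Let ε > 0 be given. We want δ > 0 such that 0 < |x − 5| < δ implies |(-5x^3 - 5x^2 + 7x - 3) + 718| < ε.
(-5x^3 - 5x^2 + 7x - 3) + 718 = -5x^3 - 5x^2 + 7x + 715 = (x − 5)(-5x^2 - 30x - 143).
So |(-5x^3 - 5x^2 + 7x - 3) + 718| = |x − 5|·|-5x^2 - 30x - 143|.
Assume first that |x − 5| < 1, so |x| < 6. Then |-5x^2 - 30x - 143| ≤ 5·6^2 + 30·6 + 143 = 503.
Hence |(-5x^3 - 5x^2 + 7x - 3) + 718| ≤ 503|x − 5| < ε provided |x − 5| < ε/503.
Choosing δ = min(1, ε/503) ensures both conditions, hence |(-5x^3 - 5x^2 + 7x - 3) + 718| < ε.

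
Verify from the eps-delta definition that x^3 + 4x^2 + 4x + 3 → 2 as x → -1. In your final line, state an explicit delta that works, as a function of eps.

delta = min(2, eps/19)

Let eps > 0 be given. We want delta > 0 such that 0 < |x + 1| < delta implies |(x^3 + 4x^2 + 4x + 3) − 2| < eps.
(x^3 + 4x^2 + 4x + 3) − 2 = x^3 + 4x^2 + 4x + 1 = (x + 1)(x^2 + 3x + 1).
So |(x^3 + 4x^2 + 4x + 3) − 2| = |x + 1|·|x^2 + 3x + 1|.
Assume first that |x + 1| < 2, so |x| < 3. Then |x^2 + 3x + 1| ≤ 3^2 + 3·3 + 1 = 19.
Hence |(x^3 + 4x^2 + 4x + 3) − 2| ≤ 19|x + 1| < eps provided |x + 1| < eps/19.
Choosing delta = min(2, eps/19) ensures both conditions, hence |(x^3 + 4x^2 + 4x + 3) − 2| < eps.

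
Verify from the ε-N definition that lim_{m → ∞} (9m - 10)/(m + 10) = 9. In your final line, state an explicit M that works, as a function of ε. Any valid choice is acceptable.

Let ε > 0. For m ≥ 1, |(9m - 10)/(m + 10) − 9| = |-100|/((m + 10)) = 100/((m + 10)).
Since m + 10 ≥ m for m ≥ 1, this is ≤ 100/(m) = 100/m.
So |(9m - 10)/(m + 10) − 9| < ε whenever m > 100/ε.
Take M = 100/ε. If m > M then |(9m - 10)/(m + 10) − 9| ≤ 100/m < ε.

M = 100/ε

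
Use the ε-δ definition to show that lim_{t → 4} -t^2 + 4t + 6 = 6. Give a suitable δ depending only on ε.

δ = min(2, ε/6)

Fix ε > 0. We want δ > 0 such that 0 < |t − 4| < δ implies |(-t^2 + 4t + 6) − 6| < ε.
(-t^2 + 4t + 6) − 6 = -t^2 + 4t = (t − 4)(-t).
So |(-t^2 + 4t + 6) − 6| = |t − 4|·|-t|.
Assume first that |t − 4| < 2, so |t| < 6. Then |-t| ≤ 6 = 6.
Hence |(-t^2 + 4t + 6) − 6| ≤ 6|t − 4| < ε provided |t − 4| < ε/6.
Choosing δ = min(2, ε/6) ensures both conditions, hence |(-t^2 + 4t + 6) − 6| < ε.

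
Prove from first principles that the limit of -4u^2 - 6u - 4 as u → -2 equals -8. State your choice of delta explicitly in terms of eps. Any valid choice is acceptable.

Suppose eps > 0. We want delta > 0 such that 0 < |u + 2| < delta implies |(-4u^2 - 6u - 4) + 8| < eps.
(-4u^2 - 6u - 4) + 8 = -4u^2 - 6u + 4 = (u + 2)(-4u + 2).
So |(-4u^2 - 6u - 4) + 8| = |u + 2|·|-4u + 2|.
Require delta ≤ 1. Then |u + 2| < 1 gives |u| < 3, and by the triangle inequality |-4u + 2| ≤ 4·3 + 2 = 14.
Hence |(-4u^2 - 6u - 4) + 8| ≤ 14|u + 2| < eps provided |u + 2| < eps/14.
Take delta = min(1, eps/14). Then 0 < |u + 2| < delta gives both |u + 2| < 1 and |u + 2| < eps/14, so |(-4u^2 - 6u - 4) + 8| < eps.

delta = min(1, eps/14)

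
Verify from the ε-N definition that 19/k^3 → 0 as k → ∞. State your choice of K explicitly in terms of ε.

Fix ε > 0. For k ≥ 1, |19/k^3 − 0| = 19/k^3.
19/k^3 < ε ⇔ k^3 > 19/ε ⇔ k > (19/ε)^{1/3}.
Take K = (19/ε)^{1/3}. Then k > K implies 19/k^3 < ε.

K = (19/ε)^{1/3}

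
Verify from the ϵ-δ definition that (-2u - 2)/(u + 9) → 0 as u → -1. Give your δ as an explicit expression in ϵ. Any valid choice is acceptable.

δ = min(4, 2ϵ)

Let ϵ > 0. We want δ > 0 with 0 < |u + 1| < δ ⇒ |(-2u - 2)/(u + 9) − 0| < ϵ.
Combining over a common denominator, (-2u - 2)/(u + 9) − 0 = [(-2u - 2)·8 − 0·(u + 9)] / [8·(u + 9)] = -16(u + 1) / (8(u + 9)).
So |(-2u - 2)/(u + 9) − 0| = 16|u + 1| / (8·|u + 9|).
Require δ ≤ 4, so |u + 9| ≥ |8| − |u + 1| > 8 − 4 = 4.
Hence |(-2u - 2)/(u + 9) − 0| < 16|u + 1|/(8·4) = (1/2)|u + 1|, which is < ϵ once |u + 1| < 2ϵ.
Take δ = min(4, 2ϵ). Then 0 < |u + 1| < δ forces both bounds, so |(-2u - 2)/(u + 9) − 0| < ϵ.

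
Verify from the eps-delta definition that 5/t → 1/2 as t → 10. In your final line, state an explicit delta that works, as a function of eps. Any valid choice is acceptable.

delta = min(5, 10eps)

Let eps > 0 be given. We seek delta > 0 such that 0 < |t − 10| < delta implies |5/t − (1/2)| < eps.
|5/t − (1/2)| = 5·|10 − t|/(10·|t|) = 5|t − 10|/(10|t|).
Require delta ≤ 5 so that |t| > 10 − 5 = 5, hence 10|t| > 50.
Then |5/t − (1/2)| < 5|t − 10|/50, which is < eps when |t − 10| < 10eps.
Take delta = min(5, 10eps). Then 0 < |t − 10| < delta gives both |t − 10| < 5 and |t − 10| < 10eps, so |5/t − (1/2)| < eps.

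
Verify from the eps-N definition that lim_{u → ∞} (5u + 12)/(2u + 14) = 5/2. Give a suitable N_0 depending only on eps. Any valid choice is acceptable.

N_0 = (23/2)/eps

Let eps > 0 be given. We seek N_0 > 0 such that u > N_0 implies |(5u + 12)/(2u + 14) − (5/2)| < eps.
(5u + 12)/(2u + 14) − (5/2) = (2(5u + 12) − 5(2u + 14)) / (2(2u + 14)) = -46/(2(2u + 14)).
For u > 0 we have 2u + 14 > 2u, so |(5u + 12)/(2u + 14) − (5/2)| = 46/(2(2u + 14)) < 46/(2·2u) = (23/2)/u.
Thus |(5u + 12)/(2u + 14) − (5/2)| < eps whenever u > (23/2)/eps.
Take N_0 = (23/2)/eps. If u > N_0 then |(5u + 12)/(2u + 14) − (5/2)| < (23/2)/u < eps.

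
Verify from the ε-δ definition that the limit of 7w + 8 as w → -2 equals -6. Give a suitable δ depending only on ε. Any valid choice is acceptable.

δ = ε/7

Let ε > 0 be given. We need δ > 0 so that 0 < |w + 2| < δ implies |(7w + 8) + 6| < ε.
Since (7w + 8) + 6 = 7(w + 2), we have |(7w + 8) + 6| = 7|w + 2|.
Thus it suffices that |w + 2| < ε/7.
Choosing δ = ε/7 gives |(7w + 8) + 6| = 7|w + 2| < ε whenever |w + 2| < δ.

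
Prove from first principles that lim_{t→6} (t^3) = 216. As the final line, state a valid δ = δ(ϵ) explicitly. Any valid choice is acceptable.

δ = min(2, ϵ/148)

Suppose ϵ > 0. We seek δ > 0 with 0 < |t − 6| < δ ⇒ |t^3 − 216| < ϵ.
Factor: t^3 − 216 = (t − 6)(t^2 + 6t + 36), so |t^3 − 216| = |t − 6|·|t^2 + 6t + 36|.
Impose δ ≤ 2 so that |t| < 8; then |t^2 + 6t + 36| ≤ 148.
Hence |t^3 − 216| ≤ 148|t − 6|, which is < ϵ once |t − 6| < ϵ/148.
Take δ = min(2, ϵ/148). If 0 < |t − 6| < δ then both bounds hold and |t^3 − 216| ≤ 148|t − 6| < 148·(ϵ/148) = ϵ.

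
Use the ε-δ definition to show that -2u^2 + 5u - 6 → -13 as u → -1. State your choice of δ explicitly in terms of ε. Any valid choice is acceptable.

Suppose ε > 0. We want δ > 0 such that 0 < |u + 1| < δ implies |(-2u^2 + 5u - 6) + 13| < ε.
(-2u^2 + 5u - 6) + 13 = -2u^2 + 5u + 7 = (u + 1)(-2u + 7).
So |(-2u^2 + 5u - 6) + 13| = |u + 1|·|-2u + 7|.
Require δ ≤ 1. Then |u + 1| < 1 gives |u| < 2, and by the triangle inequality |-2u + 7| ≤ 2·2 + 7 = 11.
Hence |(-2u^2 + 5u - 6) + 13| ≤ 11|u + 1| < ε provided |u + 1| < ε/11.
Take δ = min(1, ε/11). Then 0 < |u + 1| < δ gives both |u + 1| < 1 and |u + 1| < ε/11, so |(-2u^2 + 5u - 6) + 13| < ε.

δ = min(1, ε/11)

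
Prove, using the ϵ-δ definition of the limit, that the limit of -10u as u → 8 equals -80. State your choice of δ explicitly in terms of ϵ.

δ = ϵ/10

Suppose ϵ > 0. We need δ > 0 so that 0 < |u − 8| < δ implies |(-10u) + 80| < ϵ.
|(-10u) + 80| = |-10u + 80| = 10|u − 8|.
Thus it suffices that |u − 8| < ϵ/10.
Take δ = ϵ/10. If 0 < |u − 8| < δ then |(-10u) + 80| = 10|u − 8| < 10·(ϵ/10) = ϵ.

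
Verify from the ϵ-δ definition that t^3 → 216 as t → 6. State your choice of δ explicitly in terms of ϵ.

Let ϵ > 0 be given. We seek δ > 0 with 0 < |t − 6| < δ ⇒ |t^3 − 216| < ϵ.
Factor: t^3 − 216 = (t − 6)(t^2 + 6t + 36), so |t^3 − 216| = |t − 6|·|t^2 + 6t + 36|.
Restrict δ ≤ 1. Then |t − 6| < 1 gives |t| < 7, so by the triangle inequality |t^2 + 6t + 36| ≤ 7^2 + 6·7 + 36 = 127.
Hence |t^3 − 216| ≤ 127|t − 6|, which is < ϵ once |t − 6| < ϵ/127.
Take δ = min(1, ϵ/127). If 0 < |t − 6| < δ then both bounds hold and |t^3 − 216| ≤ 127|t − 6| < 127·(ϵ/127) = ϵ.

δ = min(1, ϵ/127)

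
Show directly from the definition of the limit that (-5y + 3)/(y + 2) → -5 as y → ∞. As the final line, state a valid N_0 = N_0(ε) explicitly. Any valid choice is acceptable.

N_0 = 13/ε

Suppose ε > 0. We seek N_0 > 0 such that y > N_0 implies |(-5y + 3)/(y + 2) + 5| < ε.
(-5y + 3)/(y + 2) + 5 = ((-5y + 3) − (-5)(y + 2)) / ((y + 2)) = 13/((y + 2)).
For y > 0 we have y + 2 > y, so |(-5y + 3)/(y + 2) + 5| = 13/((y + 2)) < 13/(y) = 13/y.
Thus |(-5y + 3)/(y + 2) + 5| < ε whenever y > 13/ε.
Take N_0 = 13/ε. If y > N_0 then |(-5y + 3)/(y + 2) + 5| < 13/y < ε.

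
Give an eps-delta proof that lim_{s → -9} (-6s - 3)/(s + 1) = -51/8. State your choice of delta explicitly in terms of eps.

delta = min(4, (32/3)eps)

Let eps > 0. We want delta > 0 with 0 < |s + 9| < delta ⇒ |(-6s - 3)/(s + 1) + 51/8| < eps.
Combining over a common denominator, (-6s - 3)/(s + 1) + 51/8 = [(-6s - 3)·(-8) − 51·(s + 1)] / [(-8)·(s + 1)] = -3(s + 9) / ((-8)(s + 1)).
So |(-6s - 3)/(s + 1) + 51/8| = 3|s + 9| / (8·|s + 1|).
Require delta ≤ 4, so |s + 1| ≥ |-8| − |s + 9| > 8 − 4 = 4.
Hence |(-6s - 3)/(s + 1) + 51/8| < 3|s + 9|/(8·4) = (3/32)|s + 9|, which is < eps once |s + 9| < (32/3)eps.
Take delta = min(4, (32/3)eps). Then 0 < |s + 9| < delta forces both bounds, so |(-6s - 3)/(s + 1) + 51/8| < eps.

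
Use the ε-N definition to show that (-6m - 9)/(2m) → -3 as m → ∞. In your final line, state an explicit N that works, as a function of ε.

N = (9/2)/ε

Suppose ε > 0. For m ≥ 1, |(-6m - 9)/(2m) + 3| = |-18|/(2(2m)) = 18/(2(2m)).
Since 2m ≥ 2m for m ≥ 1, this is ≤ 18/(2·2m) = (9/2)/m.
So |(-6m - 9)/(2m) + 3| < ε whenever m > (9/2)/ε.
Take N = (9/2)/ε. If m > N then |(-6m - 9)/(2m) + 3| ≤ (9/2)/m < ε.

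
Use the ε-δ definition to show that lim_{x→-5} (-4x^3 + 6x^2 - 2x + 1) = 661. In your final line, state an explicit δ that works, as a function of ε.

δ = min(1, ε/432)

Let ε > 0. We want δ > 0 such that 0 < |x + 5| < δ implies |(-4x^3 + 6x^2 - 2x + 1) − 661| < ε.
(-4x^3 + 6x^2 - 2x + 1) − 661 = -4x^3 + 6x^2 - 2x - 660 = (x + 5)(-4x^2 + 26x - 132).
So |(-4x^3 + 6x^2 - 2x + 1) − 661| = |x + 5|·|-4x^2 + 26x - 132|.
Assume first that |x + 5| < 1, so |x| < 6. Then |-4x^2 + 26x - 132| ≤ 4·6^2 + 26·6 + 132 = 432.
Hence |(-4x^3 + 6x^2 - 2x + 1) − 661| ≤ 432|x + 5| < ε provided |x + 5| < ε/432.
Take δ = min(1, ε/432). Then 0 < |x + 5| < δ gives both |x + 5| < 1 and |x + 5| < ε/432, so |(-4x^3 + 6x^2 - 2x + 1) − 661| < ε.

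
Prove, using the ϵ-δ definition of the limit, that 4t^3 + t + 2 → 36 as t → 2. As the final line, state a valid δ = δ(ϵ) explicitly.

Let ϵ > 0 be given. We want δ > 0 such that 0 < |t − 2| < δ implies |(4t^3 + t + 2) − 36| < ϵ.
(4t^3 + t + 2) − 36 = 4t^3 + t - 34 = (t − 2)(4t^2 + 8t + 17).
So |(4t^3 + t + 2) − 36| = |t − 2|·|4t^2 + 8t + 17|.
Require δ ≤ 1. Then |t − 2| < 1 gives |t| < 3, and by the triangle inequality |4t^2 + 8t + 17| ≤ 4·3^2 + 8·3 + 17 = 77.
Hence |(4t^3 + t + 2) − 36| ≤ 77|t − 2| < ϵ provided |t − 2| < ϵ/77.
Choosing δ = min(1, ϵ/77) ensures both conditions, hence |(4t^3 + t + 2) − 36| < ϵ.

δ = min(1, ϵ/77)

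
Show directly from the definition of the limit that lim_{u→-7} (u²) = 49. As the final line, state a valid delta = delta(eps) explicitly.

delta = min(1, eps/15)

Let eps > 0. We seek delta > 0 with 0 < |u + 7| < delta ⇒ |u² − 49| < eps.
Factor: u² − 49 = (u + 7)(u - 7), so |u² − 49| = |u + 7|·|u - 7|.
Restrict delta ≤ 1. Then |u + 7| < 1 gives |u| < 8, so by the triangle inequality |u - 7| ≤ 8 + 7 = 15.
Hence |u² − 49| ≤ 15|u + 7|, which is < eps once |u + 7| < eps/15.
Take delta = min(1, eps/15). If 0 < |u + 7| < delta then both bounds hold and |u² − 49| ≤ 15|u + 7| < 15·(eps/15) = eps.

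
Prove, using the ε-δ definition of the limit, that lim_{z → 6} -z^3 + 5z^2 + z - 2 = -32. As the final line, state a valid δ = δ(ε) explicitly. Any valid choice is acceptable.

Suppose ε > 0. We want δ > 0 such that 0 < |z − 6| < δ implies |(-z^3 + 5z^2 + z - 2) + 32| < ε.
(-z^3 + 5z^2 + z - 2) + 32 = -z^3 + 5z^2 + z + 30 = (z − 6)(-z^2 - z - 5).
So |(-z^3 + 5z^2 + z - 2) + 32| = |z − 6|·|-z^2 - z - 5|.
Require δ ≤ 1. Then |z − 6| < 1 gives |z| < 7, and by the triangle inequality |-z^2 - z - 5| ≤ 7^2 + 7 + 5 = 61.
Hence |(-z^3 + 5z^2 + z - 2) + 32| ≤ 61|z − 6| < ε provided |z − 6| < ε/61.
Choosing δ = min(1, ε/61) ensures both conditions, hence |(-z^3 + 5z^2 + z - 2) + 32| < ε.

δ = min(1, ε/61)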